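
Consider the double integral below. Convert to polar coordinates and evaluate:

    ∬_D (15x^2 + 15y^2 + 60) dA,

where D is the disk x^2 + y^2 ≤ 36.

The region D is 0 ≤ r ≤ 6, 0 ≤ θ ≤ 2π in polar coordinates, where x = r cos(θ), y = r sin(θ), and dA = r dr dθ.

Under the substitution, the integrand becomes 15r^2 + 60, so

    ∬_D (15x^2 + 15y^2 + 60) dA = ∫_{0}^{2π} ∫_{0}^{6} (15r^2 + 60) · r dr dθ.

Inner integral (in r): ∫_{0}^{6} (15r^2 + 60) · r dr = 5940.

Outer integral (in θ): ∫_{0}^{2π} (5940) dθ = 11880π.

Therefore ∬_D (15x^2 + 15y^2 + 60) dA = 11880π.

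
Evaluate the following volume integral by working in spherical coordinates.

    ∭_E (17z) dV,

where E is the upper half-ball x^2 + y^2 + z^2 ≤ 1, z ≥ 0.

In spherical coordinates, x = ρ sin(φ) cos(θ), y = ρ sin(φ) sin(θ), z = ρ cos(φ), and dV = ρ^2 sin(φ) dρ dφ dθ.

The integrand becomes 17ρ cos(φ), so

    ∭_E (17z) dV = ∫_{0}^{2π} ∫_{0}^{π/2} ∫_{0}^{1} (17ρ cos(φ)) · ρ^2 sin(φ) dρ dφ dθ.

Inner (ρ): 17sin(2φ)/8.
Middle (φ): 17/8.
Outer (θ): 17π/4.

Therefore the triple integral equals 17π/4.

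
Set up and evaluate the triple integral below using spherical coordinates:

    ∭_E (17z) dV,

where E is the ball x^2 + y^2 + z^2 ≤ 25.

In spherical coordinates, x = ρ sin(φ) cos(θ), y = ρ sin(φ) sin(θ), z = ρ cos(φ), and dV = ρ^2 sin(φ) dρ dφ dθ.

The integrand becomes 17ρ cos(φ), so

    ∭_E (17z) dV = ∫_{0}^{2π} ∫_{0}^{π} ∫_{0}^{5} (17ρ cos(φ)) · ρ^2 sin(φ) dρ dφ dθ.

Inner (ρ): 10625sin(2φ)/8.
Middle (φ): 0.
Outer (θ): 0.

Therefore the triple integral equals 0.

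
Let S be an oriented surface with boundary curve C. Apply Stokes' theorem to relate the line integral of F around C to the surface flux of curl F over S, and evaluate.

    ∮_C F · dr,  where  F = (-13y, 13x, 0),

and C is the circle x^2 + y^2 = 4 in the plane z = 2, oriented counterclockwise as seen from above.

Let S be the flat disk x^2 + y^2 ≤ 4 in the plane z = 2, with upward unit normal n̂ = ẑ. By Stokes' theorem,

    ∮_C F · dr = ∬_S (∇ × F) · n̂ dS = ∬_D (curl F)_z dA,

where D is the disk x^2 + y^2 ≤ 4.

Compute the curl of F = (-13y, 13x, 0):
    (∇ × F)_x = ∂F_z/∂y - ∂F_y/∂z = 0,
    (∇ × F)_y = ∂F_x/∂z - ∂F_z/∂x = 0,
    (∇ × F)_z = ∂F_y/∂x - ∂F_x/∂y = 26.

On z = 2, (curl F)_z = 26.

Convert to polar (x = r cos θ, y = r sin θ, dA = r dr dθ); the integrand becomes 26, so

    ∬_D (curl F)_z dA = ∫_0^{2π} ∫_0^{2} (26) · r dr dθ.

Inner (r from 0 to 2): 52.
Outer (θ from 0 to 2π): 104π.

Therefore ∮_C F · dr = 104π.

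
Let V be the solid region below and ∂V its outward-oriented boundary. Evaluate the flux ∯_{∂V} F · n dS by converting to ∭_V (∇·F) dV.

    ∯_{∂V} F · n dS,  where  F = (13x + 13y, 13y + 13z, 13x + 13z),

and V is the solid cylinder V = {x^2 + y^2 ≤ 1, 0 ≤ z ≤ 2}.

By the divergence theorem,

    ∯_{∂V} F · n dS = ∭_V (∇ · F) dV.

Compute the divergence:
    ∇ · F = ∂F_x/∂x + ∂F_y/∂y + ∂F_z/∂z = 13 + 13 + 13 = 39.

In cylindrical coordinates, x = r cos(θ), y = r sin(θ), z = z, dV = r dr dθ dz, with 0 ≤ r ≤ 1, 0 ≤ θ ≤ 2π, 0 ≤ z ≤ 2.

The integrand, after substitution and multiplying by the volume element, becomes (39) · r, so

    ∭_V (∇·F) dV = ∫_0^{2π} ∫_0^{1} ∫_0^{2} (39) · r dz dr dθ.

Inner (z from 0 to 2): 78r.
Middle (r from 0 to 1): 39.
Outer (θ from 0 to 2π): 78π.

Therefore ∯_{∂V} F · n dS = 78π.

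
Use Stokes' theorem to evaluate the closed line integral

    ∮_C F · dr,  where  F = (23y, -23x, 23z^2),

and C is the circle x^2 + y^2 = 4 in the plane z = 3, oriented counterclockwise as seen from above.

Let S be the flat disk x^2 + y^2 ≤ 4 in the plane z = 3, with upward unit normal n̂ = ẑ. By Stokes' theorem,

    ∮_C F · dr = ∬_S (∇ × F) · n̂ dS = ∬_D (curl F)_z dA,

where D is the disk x^2 + y^2 ≤ 4.

Compute the curl of F = (23y, -23x, 23z^2):
    (∇ × F)_x = ∂F_z/∂y - ∂F_y/∂z = 0,
    (∇ × F)_y = ∂F_x/∂z - ∂F_z/∂x = 0,
    (∇ × F)_z = ∂F_y/∂x - ∂F_x/∂y = -46.

On z = 3, (curl F)_z = -46.

Convert to polar (x = r cos θ, y = r sin θ, dA = r dr dθ); the integrand becomes -46, so

    ∬_D (curl F)_z dA = ∫_0^{2π} ∫_0^{2} (-46) · r dr dθ.

Inner (r from 0 to 2): -92.
Outer (θ from 0 to 2π): -184π.

Therefore ∮_C F · dr = -184π.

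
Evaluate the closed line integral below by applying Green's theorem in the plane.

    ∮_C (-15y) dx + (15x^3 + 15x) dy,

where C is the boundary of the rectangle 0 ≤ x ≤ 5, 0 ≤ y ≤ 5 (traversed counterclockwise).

Green's theorem converts the closed line integral into a double integral over the enclosed region D:

    ∮_C P dx + Q dy = ∬_D (∂Q/∂x - ∂P/∂y) dA.

Here P = -15y, Q = 15x^3 + 15x, so

    ∂Q/∂x = 45x^2 + 15,    ∂P/∂y = -15,
    ∂Q/∂x - ∂P/∂y = 45x^2 + 30.

D is the region 0 ≤ x ≤ 5, 0 ≤ y ≤ 5. Evaluating the double integral:

    ∬_D (45x^2 + 30) dA = ∫_0^{5} ∫_0^{5} (45x^2 + 30) dy dx.

Inner (y from 0 to 5): 225x^2 + 150.
Outer (x from 0 to 5): 10125.

Therefore ∮_C P dx + Q dy = 10125.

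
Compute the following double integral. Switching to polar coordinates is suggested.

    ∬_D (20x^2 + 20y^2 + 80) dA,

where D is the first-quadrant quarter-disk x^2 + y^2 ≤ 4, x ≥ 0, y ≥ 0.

The region D is 0 ≤ r ≤ 2, 0 ≤ θ ≤ π/2 in polar coordinates, where x = r cos(θ), y = r sin(θ), and dA = r dr dθ.

Under the substitution, the integrand becomes 20r^2 + 80, so

    ∬_D (20x^2 + 20y^2 + 80) dA = ∫_{0}^{π/2} ∫_{0}^{2} (20r^2 + 80) · r dr dθ.

Inner integral (in r): ∫_{0}^{2} (20r^2 + 80) · r dr = 240.

Outer integral (in θ): ∫_{0}^{π/2} (240) dθ = 120π.

Therefore ∬_D (20x^2 + 20y^2 + 80) dA = 120π.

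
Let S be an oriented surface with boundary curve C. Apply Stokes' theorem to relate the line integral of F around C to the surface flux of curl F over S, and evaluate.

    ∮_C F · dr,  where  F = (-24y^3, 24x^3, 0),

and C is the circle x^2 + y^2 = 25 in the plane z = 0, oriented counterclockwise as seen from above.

Let S be the flat disk x^2 + y^2 ≤ 25 in the plane z = 0, with upward unit normal n̂ = ẑ. By Stokes' theorem,

    ∮_C F · dr = ∬_S (∇ × F) · n̂ dS = ∬_D (curl F)_z dA,

where D is the disk x^2 + y^2 ≤ 25.

Compute the curl of F = (-24y^3, 24x^3, 0):
    (∇ × F)_x = ∂F_z/∂y - ∂F_y/∂z = 0,
    (∇ × F)_y = ∂F_x/∂z - ∂F_z/∂x = 0,
    (∇ × F)_z = ∂F_y/∂x - ∂F_x/∂y = 72x^2 + 72y^2.

On z = 0, (curl F)_z = 72x^2 + 72y^2.

Convert to polar (x = r cos θ, y = r sin θ, dA = r dr dθ); the integrand becomes 72r^2, so

    ∬_D (curl F)_z dA = ∫_0^{2π} ∫_0^{5} (72r^2) · r dr dθ.

Inner (r from 0 to 5): 11250.
Outer (θ from 0 to 2π): 22500π.

Therefore ∮_C F · dr = 22500π.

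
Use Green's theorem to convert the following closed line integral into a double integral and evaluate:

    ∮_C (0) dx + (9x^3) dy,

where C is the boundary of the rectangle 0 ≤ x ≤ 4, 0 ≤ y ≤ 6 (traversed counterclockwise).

Green's theorem converts the closed line integral into a double integral over the enclosed region D:

    ∮_C P dx + Q dy = ∬_D (∂Q/∂x - ∂P/∂y) dA.

Here P = 0, Q = 9x^3, so

    ∂Q/∂x = 27x^2,    ∂P/∂y = 0,
    ∂Q/∂x - ∂P/∂y = 27x^2.

D is the region 0 ≤ x ≤ 4, 0 ≤ y ≤ 6. Evaluating the double integral:

    ∬_D (27x^2) dA = ∫_0^{4} ∫_0^{6} (27x^2) dy dx.

Inner (y from 0 to 6): 162x^2.
Outer (x from 0 to 4): 3456.

Therefore ∮_C P dx + Q dy = 3456.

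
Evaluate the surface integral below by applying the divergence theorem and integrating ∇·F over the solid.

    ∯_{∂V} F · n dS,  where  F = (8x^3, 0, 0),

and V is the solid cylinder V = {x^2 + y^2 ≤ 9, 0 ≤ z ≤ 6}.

By the divergence theorem,

    ∯_{∂V} F · n dS = ∭_V (∇ · F) dV.

Compute the divergence:
    ∇ · F = ∂F_x/∂x + ∂F_y/∂y + ∂F_z/∂z = 24x^2 + 0 + 0 = 24x^2.

In cylindrical coordinates, x = r cos(θ), y = r sin(θ), z = z, dV = r dr dθ dz, with 0 ≤ r ≤ 3, 0 ≤ θ ≤ 2π, 0 ≤ z ≤ 6.

The integrand, after substitution and multiplying by the volume element, becomes (24r^2cos(θ)^2) · r, so

    ∭_V (∇·F) dV = ∫_0^{2π} ∫_0^{3} ∫_0^{6} (24r^2cos(θ)^2) · r dz dr dθ.

Inner (z from 0 to 6): 144r^3cos(θ)^2.
Middle (r from 0 to 3): 2916cos(θ)^2.
Outer (θ from 0 to 2π): 2916π.

Therefore ∯_{∂V} F · n dS = 2916π.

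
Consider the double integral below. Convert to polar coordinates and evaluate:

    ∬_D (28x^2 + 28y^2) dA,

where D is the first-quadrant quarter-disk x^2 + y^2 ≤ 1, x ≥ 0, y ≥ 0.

The region D is 0 ≤ r ≤ 1, 0 ≤ θ ≤ π/2 in polar coordinates, where x = r cos(θ), y = r sin(θ), and dA = r dr dθ.

Under the substitution, the integrand becomes 28r^2, so

    ∬_D (28x^2 + 28y^2) dA = ∫_{0}^{π/2} ∫_{0}^{1} (28r^2) · r dr dθ.

Inner integral (in r): ∫_{0}^{1} (28r^2) · r dr = 7.

Outer integral (in θ): ∫_{0}^{π/2} (7) dθ = 7π/2.

Therefore ∬_D (28x^2 + 28y^2) dA = 7π/2.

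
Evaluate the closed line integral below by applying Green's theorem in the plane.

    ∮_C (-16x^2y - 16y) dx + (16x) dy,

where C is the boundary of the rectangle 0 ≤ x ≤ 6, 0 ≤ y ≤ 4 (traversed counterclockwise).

Green's theorem converts the closed line integral into a double integral over the enclosed region D:

    ∮_C P dx + Q dy = ∬_D (∂Q/∂x - ∂P/∂y) dA.

Here P = -16x^2y - 16y, Q = 16x, so

    ∂Q/∂x = 16,    ∂P/∂y = -16x^2 - 16,
    ∂Q/∂x - ∂P/∂y = 16x^2 + 32.

D is the region 0 ≤ x ≤ 6, 0 ≤ y ≤ 4. Evaluating the double integral:

    ∬_D (16x^2 + 32) dA = ∫_0^{6} ∫_0^{4} (16x^2 + 32) dy dx.

Inner (y from 0 to 4): 64x^2 + 128.
Outer (x from 0 to 6): 5376.

Therefore ∮_C P dx + Q dy = 5376.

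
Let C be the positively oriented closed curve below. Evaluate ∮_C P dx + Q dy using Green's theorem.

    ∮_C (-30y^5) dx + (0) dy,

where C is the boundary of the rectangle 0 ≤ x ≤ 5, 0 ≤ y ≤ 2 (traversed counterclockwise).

Green's theorem converts the closed line integral into a double integral over the enclosed region D:

    ∮_C P dx + Q dy = ∬_D (∂Q/∂x - ∂P/∂y) dA.

Here P = -30y^5, Q = 0, so

    ∂Q/∂x = 0,    ∂P/∂y = -150y^4,
    ∂Q/∂x - ∂P/∂y = 150y^4.

D is the region 0 ≤ x ≤ 5, 0 ≤ y ≤ 2. Evaluating the double integral:

    ∬_D (150y^4) dA = ∫_0^{5} ∫_0^{2} (150y^4) dy dx.

Inner (y from 0 to 2): 960.
Outer (x from 0 to 5): 4800.

Therefore ∮_C P dx + Q dy = 4800.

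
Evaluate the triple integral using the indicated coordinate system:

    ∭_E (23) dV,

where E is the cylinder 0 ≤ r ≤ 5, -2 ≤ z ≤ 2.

In cylindrical coordinates, x = r cos(θ), y = r sin(θ), z = z, and dV = r dr dθ dz.

The integrand becomes 23, so

    ∭_E (23) dV = ∫_{0}^{2π} ∫_{0}^{5} ∫_{-2}^{2} (23) · r dz dr dθ.

Inner (z): 92r.
Middle (r from 0 to 5): 1150.
Outer (θ): 2300π.

Therefore the triple integral equals 2300π.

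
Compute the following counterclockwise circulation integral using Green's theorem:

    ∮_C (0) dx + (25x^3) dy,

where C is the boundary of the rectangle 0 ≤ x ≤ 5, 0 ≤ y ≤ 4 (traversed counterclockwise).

Green's theorem converts the closed line integral into a double integral over the enclosed region D:

    ∮_C P dx + Q dy = ∬_D (∂Q/∂x - ∂P/∂y) dA.

Here P = 0, Q = 25x^3, so

    ∂Q/∂x = 75x^2,    ∂P/∂y = 0,
    ∂Q/∂x - ∂P/∂y = 75x^2.

D is the region 0 ≤ x ≤ 5, 0 ≤ y ≤ 4. Evaluating the double integral:

    ∬_D (75x^2) dA = ∫_0^{5} ∫_0^{4} (75x^2) dy dx.

Inner (y from 0 to 4): 300x^2.
Outer (x from 0 to 5): 12500.

Therefore ∮_C P dx + Q dy = 12500.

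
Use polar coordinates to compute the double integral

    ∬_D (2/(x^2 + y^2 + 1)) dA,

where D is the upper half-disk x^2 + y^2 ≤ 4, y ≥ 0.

The region D is 0 ≤ r ≤ 2, 0 ≤ θ ≤ π in polar coordinates, where x = r cos(θ), y = r sin(θ), and dA = r dr dθ.

Under the substitution, the integrand becomes 2/(r^2 + 1), so

    ∬_D (2/(x^2 + y^2 + 1)) dA = ∫_{0}^{π} ∫_{0}^{2} (2/(r^2 + 1)) · r dr dθ.

Inner integral (in r): ∫_{0}^{2} (2/(r^2 + 1)) · r dr = log(5).

Outer integral (in θ): ∫_{0}^{π} (log(5)) dθ = π log(5).

Therefore ∬_D (2/(x^2 + y^2 + 1)) dA = π log(5).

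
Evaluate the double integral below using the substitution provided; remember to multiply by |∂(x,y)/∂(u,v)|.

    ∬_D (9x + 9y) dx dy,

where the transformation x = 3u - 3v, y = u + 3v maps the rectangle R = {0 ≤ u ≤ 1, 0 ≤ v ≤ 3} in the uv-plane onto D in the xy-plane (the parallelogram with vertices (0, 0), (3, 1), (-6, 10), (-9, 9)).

Compute the Jacobian determinant of (x, y) with respect to (u, v):

    ∂(x,y)/∂(u,v) = | 3  -3 | = (3)(3) - (-3)(1) = 12.
                   | 1  3 |

Its absolute value is |J| = 12 (the area scaling factor).

Substituting x = 3u - 3v, y = u + 3v into the integrand,

    9x + 9y → 36u,

so the integral becomes

    ∬_R (36u) · |J| du dv = ∫_0^1 ∫_0^3 (432u) dv du.

Inner (v): 1296u.
Outer (u): 648.

Therefore ∬_D (9x + 9y) dx dy = 648.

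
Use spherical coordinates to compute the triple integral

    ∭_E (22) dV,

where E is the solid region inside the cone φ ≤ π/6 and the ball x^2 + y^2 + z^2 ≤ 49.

In spherical coordinates, x = ρ sin(φ) cos(θ), y = ρ sin(φ) sin(θ), z = ρ cos(φ), and dV = ρ^2 sin(φ) dρ dφ dθ.

The integrand becomes 22, so

    ∭_E (22) dV = ∫_{0}^{2π} ∫_{0}^{π/6} ∫_{0}^{7} (22) · ρ^2 sin(φ) dρ dφ dθ.

Inner (ρ): 7546sin(φ)/3.
Middle (φ): 7546/3 - 3773sqrt(3)/3.
Outer (θ): 7546π (2 - sqrt(3))/3.

Therefore the triple integral equals 7546π (2 - sqrt(3))/3.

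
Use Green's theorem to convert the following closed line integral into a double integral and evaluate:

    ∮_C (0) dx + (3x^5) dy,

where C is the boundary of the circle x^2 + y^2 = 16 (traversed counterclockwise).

Green's theorem converts the closed line integral into a double integral over the enclosed region D:

    ∮_C P dx + Q dy = ∬_D (∂Q/∂x - ∂P/∂y) dA.

Here P = 0, Q = 3x^5, so

    ∂Q/∂x = 15x^4,    ∂P/∂y = 0,
    ∂Q/∂x - ∂P/∂y = 15x^4.

D is the region x^2 + y^2 ≤ 16. Evaluating the double integral:

In polar coordinates (x = r cos θ, y = r sin θ, dA = r dr dθ) the integrand becomes 15r^4cos(θ)^4, so

    ∬_D (15x^4) dA = ∫_0^{2π} ∫_0^{4} (15r^4cos(θ)^4) · r dr dθ.

Inner (r from 0 to 4): 10240cos(θ)^4.
Outer (θ from 0 to 2π): 7680π.

Therefore ∮_C P dx + Q dy = 7680π.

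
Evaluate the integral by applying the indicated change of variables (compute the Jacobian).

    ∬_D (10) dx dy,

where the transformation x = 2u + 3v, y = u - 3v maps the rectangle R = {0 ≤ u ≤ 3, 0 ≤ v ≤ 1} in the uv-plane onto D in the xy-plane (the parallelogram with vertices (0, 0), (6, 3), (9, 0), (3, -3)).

Compute the Jacobian determinant of (x, y) with respect to (u, v):

    ∂(x,y)/∂(u,v) = | 2  3 | = (2)(-3) - (3)(1) = -9.
                   | 1  -3 |

Its absolute value is |J| = 9 (the area scaling factor).

Substituting x = 2u + 3v, y = u - 3v into the integrand,

    10 → 10,

so the integral becomes

    ∬_R (10) · |J| du dv = ∫_0^3 ∫_0^1 (90) dv du.

Inner (v): 90.
Outer (u): 270.

Therefore ∬_D (10) dx dy = 270.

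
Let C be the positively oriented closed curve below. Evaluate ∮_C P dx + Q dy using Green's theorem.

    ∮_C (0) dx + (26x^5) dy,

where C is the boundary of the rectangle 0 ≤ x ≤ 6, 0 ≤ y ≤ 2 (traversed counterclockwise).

Green's theorem converts the closed line integral into a double integral over the enclosed region D:

    ∮_C P dx + Q dy = ∬_D (∂Q/∂x - ∂P/∂y) dA.

Here P = 0, Q = 26x^5, so

    ∂Q/∂x = 130x^4,    ∂P/∂y = 0,
    ∂Q/∂x - ∂P/∂y = 130x^4.

D is the region 0 ≤ x ≤ 6, 0 ≤ y ≤ 2. Evaluating the double integral:

    ∬_D (130x^4) dA = ∫_0^{6} ∫_0^{2} (130x^4) dy dx.

Inner (y from 0 to 2): 260x^4.
Outer (x from 0 to 6): 404352.

Therefore ∮_C P dx + Q dy = 404352.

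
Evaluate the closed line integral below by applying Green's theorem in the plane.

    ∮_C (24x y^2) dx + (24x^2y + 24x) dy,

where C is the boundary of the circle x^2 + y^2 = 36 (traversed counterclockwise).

Green's theorem converts the closed line integral into a double integral over the enclosed region D:

    ∮_C P dx + Q dy = ∬_D (∂Q/∂x - ∂P/∂y) dA.

Here P = 24x y^2, Q = 24x^2y + 24x, so

    ∂Q/∂x = 48x y + 24,    ∂P/∂y = 48x y,
    ∂Q/∂x - ∂P/∂y = 24.

D is the region x^2 + y^2 ≤ 36. Evaluating the double integral:

In polar coordinates (x = r cos θ, y = r sin θ, dA = r dr dθ) the integrand becomes 24, so

    ∬_D (24) dA = ∫_0^{2π} ∫_0^{6} (24) · r dr dθ.

Inner (r from 0 to 6): 432.
Outer (θ from 0 to 2π): 864π.

Therefore ∮_C P dx + Q dy = 864π.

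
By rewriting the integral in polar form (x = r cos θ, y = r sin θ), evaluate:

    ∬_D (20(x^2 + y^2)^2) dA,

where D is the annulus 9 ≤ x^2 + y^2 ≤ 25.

The region D is 3 ≤ r ≤ 5, 0 ≤ θ ≤ 2π in polar coordinates, where x = r cos(θ), y = r sin(θ), and dA = r dr dθ.

Under the substitution, the integrand becomes 20r^4, so

    ∬_D (20(x^2 + y^2)^2) dA = ∫_{0}^{2π} ∫_{3}^{5} (20r^4) · r dr dθ.

Inner integral (in r): ∫_{3}^{5} (20r^4) · r dr = 148960/3.

Outer integral (in θ): ∫_{0}^{2π} (148960/3) dθ = 297920π/3.

Therefore ∬_D (20(x^2 + y^2)^2) dA = 297920π/3.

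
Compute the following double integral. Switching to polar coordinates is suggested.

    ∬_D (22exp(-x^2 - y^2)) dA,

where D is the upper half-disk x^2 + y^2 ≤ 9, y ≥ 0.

The region D is 0 ≤ r ≤ 3, 0 ≤ θ ≤ π in polar coordinates, where x = r cos(θ), y = r sin(θ), and dA = r dr dθ.

Under the substitution, the integrand becomes 22exp(-r^2), so

    ∬_D (22exp(-x^2 - y^2)) dA = ∫_{0}^{π} ∫_{0}^{3} (22exp(-r^2)) · r dr dθ.

Inner integral (in r): ∫_{0}^{3} (22exp(-r^2)) · r dr = 11 - 11exp(-9).

Outer integral (in θ): ∫_{0}^{π} (11 - 11exp(-9)) dθ = -11π exp(-9) + 11π.

Therefore ∬_D (22exp(-x^2 - y^2)) dA = -11π exp(-9) + 11π.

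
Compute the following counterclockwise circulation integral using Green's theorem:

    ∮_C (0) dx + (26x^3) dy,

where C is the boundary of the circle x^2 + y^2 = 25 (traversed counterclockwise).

Green's theorem converts the closed line integral into a double integral over the enclosed region D:

    ∮_C P dx + Q dy = ∬_D (∂Q/∂x - ∂P/∂y) dA.

Here P = 0, Q = 26x^3, so

    ∂Q/∂x = 78x^2,    ∂P/∂y = 0,
    ∂Q/∂x - ∂P/∂y = 78x^2.

D is the region x^2 + y^2 ≤ 25. Evaluating the double integral:

In polar coordinates (x = r cos θ, y = r sin θ, dA = r dr dθ) the integrand becomes 78r^2cos(θ)^2, so

    ∬_D (78x^2) dA = ∫_0^{2π} ∫_0^{5} (78r^2cos(θ)^2) · r dr dθ.

Inner (r from 0 to 5): 24375cos(θ)^2/2.
Outer (θ from 0 to 2π): 24375π/2.

Therefore ∮_C P dx + Q dy = 24375π/2.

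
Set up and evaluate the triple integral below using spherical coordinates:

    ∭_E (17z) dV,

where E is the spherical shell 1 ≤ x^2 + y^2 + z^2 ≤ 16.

In spherical coordinates, x = ρ sin(φ) cos(θ), y = ρ sin(φ) sin(θ), z = ρ cos(φ), and dV = ρ^2 sin(φ) dρ dφ dθ.

The integrand becomes 17ρ cos(φ), so

    ∭_E (17z) dV = ∫_{0}^{2π} ∫_{0}^{π} ∫_{1}^{4} (17ρ cos(φ)) · ρ^2 sin(φ) dρ dφ dθ.

Inner (ρ): 4335sin(2φ)/8.
Middle (φ): 0.
Outer (θ): 0.

Therefore the triple integral equals 0.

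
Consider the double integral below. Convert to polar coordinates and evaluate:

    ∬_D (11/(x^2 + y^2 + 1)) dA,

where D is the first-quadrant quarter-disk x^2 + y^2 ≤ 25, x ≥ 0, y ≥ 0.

The region D is 0 ≤ r ≤ 5, 0 ≤ θ ≤ π/2 in polar coordinates, where x = r cos(θ), y = r sin(θ), and dA = r dr dθ.

Under the substitution, the integrand becomes 11/(r^2 + 1), so

    ∬_D (11/(x^2 + y^2 + 1)) dA = ∫_{0}^{π/2} ∫_{0}^{5} (11/(r^2 + 1)) · r dr dθ.

Inner integral (in r): ∫_{0}^{5} (11/(r^2 + 1)) · r dr = 11log(26)/2.

Outer integral (in θ): ∫_{0}^{π/2} (11log(26)/2) dθ = 11π log(26)/4.

Therefore ∬_D (11/(x^2 + y^2 + 1)) dA = 11π log(26)/4.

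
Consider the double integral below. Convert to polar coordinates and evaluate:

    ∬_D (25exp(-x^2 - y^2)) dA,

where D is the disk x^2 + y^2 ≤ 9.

The region D is 0 ≤ r ≤ 3, 0 ≤ θ ≤ 2π in polar coordinates, where x = r cos(θ), y = r sin(θ), and dA = r dr dθ.

Under the substitution, the integrand becomes 25exp(-r^2), so

    ∬_D (25exp(-x^2 - y^2)) dA = ∫_{0}^{2π} ∫_{0}^{3} (25exp(-r^2)) · r dr dθ.

Inner integral (in r): ∫_{0}^{3} (25exp(-r^2)) · r dr = 25/2 - 25exp(-9)/2.

Outer integral (in θ): ∫_{0}^{2π} (25/2 - 25exp(-9)/2) dθ = -25π exp(-9) + 25π.

Therefore ∬_D (25exp(-x^2 - y^2)) dA = -25π exp(-9) + 25π.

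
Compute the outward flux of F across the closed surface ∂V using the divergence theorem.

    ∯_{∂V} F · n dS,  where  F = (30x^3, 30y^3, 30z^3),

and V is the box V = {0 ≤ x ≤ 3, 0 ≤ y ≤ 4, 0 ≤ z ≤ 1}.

By the divergence theorem,

    ∯_{∂V} F · n dS = ∭_V (∇ · F) dV.

Compute the divergence:
    ∇ · F = ∂F_x/∂x + ∂F_y/∂y + ∂F_z/∂z = 90x^2 + 90y^2 + 90z^2.

V is a rectangular box, so dV = dx dy dz with 0 ≤ x ≤ 3, 0 ≤ y ≤ 4, 0 ≤ z ≤ 1.

Integrate (90x^2 + 90y^2 + 90z^2) over V as an iterated integral:

    ∭_V (∇·F) dV = ∫_0^{3} ∫_0^{4} ∫_0^{1} (90x^2 + 90y^2 + 90z^2) dz dy dx.

Inner (z from 0 to 1): 90x^2 + 90y^2 + 30.
Middle (y from 0 to 4): 360x^2 + 2040.
Outer (x from 0 to 3): 9360.

Therefore ∯_{∂V} F · n dS = 9360.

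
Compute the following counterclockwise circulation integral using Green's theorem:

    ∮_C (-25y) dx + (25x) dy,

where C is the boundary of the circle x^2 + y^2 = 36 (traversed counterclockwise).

Green's theorem converts the closed line integral into a double integral over the enclosed region D:

    ∮_C P dx + Q dy = ∬_D (∂Q/∂x - ∂P/∂y) dA.

Here P = -25y, Q = 25x, so

    ∂Q/∂x = 25,    ∂P/∂y = -25,
    ∂Q/∂x - ∂P/∂y = 50.

D is the region x^2 + y^2 ≤ 36. Evaluating the double integral:

In polar coordinates (x = r cos θ, y = r sin θ, dA = r dr dθ) the integrand becomes 50, so

    ∬_D (50) dA = ∫_0^{2π} ∫_0^{6} (50) · r dr dθ.

Inner (r from 0 to 6): 900.
Outer (θ from 0 to 2π): 1800π.

Therefore ∮_C P dx + Q dy = 1800π.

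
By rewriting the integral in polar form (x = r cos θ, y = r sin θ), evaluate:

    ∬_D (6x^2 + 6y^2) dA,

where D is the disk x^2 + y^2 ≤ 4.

The region D is 0 ≤ r ≤ 2, 0 ≤ θ ≤ 2π in polar coordinates, where x = r cos(θ), y = r sin(θ), and dA = r dr dθ.

Under the substitution, the integrand becomes 6r^2, so

    ∬_D (6x^2 + 6y^2) dA = ∫_{0}^{2π} ∫_{0}^{2} (6r^2) · r dr dθ.

Inner integral (in r): ∫_{0}^{2} (6r^2) · r dr = 24.

Outer integral (in θ): ∫_{0}^{2π} (24) dθ = 48π.

Therefore ∬_D (6x^2 + 6y^2) dA = 48π.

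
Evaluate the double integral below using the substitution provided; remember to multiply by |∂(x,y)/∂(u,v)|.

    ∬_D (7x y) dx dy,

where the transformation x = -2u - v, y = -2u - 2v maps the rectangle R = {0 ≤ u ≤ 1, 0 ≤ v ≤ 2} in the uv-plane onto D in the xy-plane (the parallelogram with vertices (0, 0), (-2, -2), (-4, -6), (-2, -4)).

Compute the Jacobian determinant of (x, y) with respect to (u, v):

    ∂(x,y)/∂(u,v) = | -2  -1 | = (-2)(-2) - (-1)(-2) = 2.
                   | -2  -2 |

Its absolute value is |J| = 2 (the area scaling factor).

Substituting x = -2u - v, y = -2u - 2v into the integrand,

    7x y → 28u^2 + 42u v + 14v^2,

so the integral becomes

    ∬_R (28u^2 + 42u v + 14v^2) · |J| du dv = ∫_0^1 ∫_0^2 (56u^2 + 84u v + 28v^2) dv du.

Inner (v): 112u^2 + 168u + 224/3.
Outer (u): 196.

Therefore ∬_D (7x y) dx dy = 196.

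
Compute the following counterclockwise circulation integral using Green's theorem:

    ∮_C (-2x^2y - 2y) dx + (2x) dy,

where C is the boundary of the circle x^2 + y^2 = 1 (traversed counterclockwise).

Green's theorem converts the closed line integral into a double integral over the enclosed region D:

    ∮_C P dx + Q dy = ∬_D (∂Q/∂x - ∂P/∂y) dA.

Here P = -2x^2y - 2y, Q = 2x, so

    ∂Q/∂x = 2,    ∂P/∂y = -2x^2 - 2,
    ∂Q/∂x - ∂P/∂y = 2x^2 + 4.

D is the region x^2 + y^2 ≤ 1. Evaluating the double integral:

In polar coordinates (x = r cos θ, y = r sin θ, dA = r dr dθ) the integrand becomes 2r^2cos(θ)^2 + 4, so

    ∬_D (2x^2 + 4) dA = ∫_0^{2π} ∫_0^{1} (2r^2cos(θ)^2 + 4) · r dr dθ.

Inner (r from 0 to 1): cos(θ)^2/2 + 2.
Outer (θ from 0 to 2π): 9π/2.

Therefore ∮_C P dx + Q dy = 9π/2.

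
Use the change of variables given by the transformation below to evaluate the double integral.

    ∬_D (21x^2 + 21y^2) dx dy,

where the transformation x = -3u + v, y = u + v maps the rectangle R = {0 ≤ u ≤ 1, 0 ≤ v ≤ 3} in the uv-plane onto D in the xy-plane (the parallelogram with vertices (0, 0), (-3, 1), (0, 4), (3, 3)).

Compute the Jacobian determinant of (x, y) with respect to (u, v):

    ∂(x,y)/∂(u,v) = | -3  1 | = (-3)(1) - (1)(1) = -4.
                   | 1  1 |

Its absolute value is |J| = 4 (the area scaling factor).

Substituting x = -3u + v, y = u + v into the integrand,

    21x^2 + 21y^2 → 210u^2 - 84u v + 42v^2,

so the integral becomes

    ∬_R (210u^2 - 84u v + 42v^2) · |J| du dv = ∫_0^1 ∫_0^3 (840u^2 - 336u v + 168v^2) dv du.

Inner (v): 2520u^2 - 1512u + 1512.
Outer (u): 1596.

Therefore ∬_D (21x^2 + 21y^2) dx dy = 1596.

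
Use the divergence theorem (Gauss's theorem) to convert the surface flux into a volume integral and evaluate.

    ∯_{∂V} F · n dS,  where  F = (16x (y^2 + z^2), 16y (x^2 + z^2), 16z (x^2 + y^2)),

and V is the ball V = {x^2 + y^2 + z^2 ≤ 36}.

By the divergence theorem,

    ∯_{∂V} F · n dS = ∭_V (∇ · F) dV.

Compute the divergence:
    ∇ · F = ∂F_x/∂x + ∂F_y/∂y + ∂F_z/∂z = 16y^2 + 16z^2 + 16x^2 + 16z^2 + 16x^2 + 16y^2 = 32x^2 + 32y^2 + 32z^2.

In spherical coordinates, x = ρ sin(φ) cos(θ), y = ρ sin(φ) sin(θ), z = ρ cos(φ), dV = ρ^2 sin(φ) dρ dφ dθ, with 0 ≤ ρ ≤ 6, 0 ≤ φ ≤ π, 0 ≤ θ ≤ 2π.

The integrand, after substitution and multiplying by the volume element, becomes (32ρ^2) · ρ^2 sin(φ), so

    ∭_V (∇·F) dV = ∫_0^{2π} ∫_0^{π} ∫_0^{6} (32ρ^2) · ρ^2 sin(φ) dρ dφ dθ.

Inner (ρ from 0 to 6): 248832sin(φ)/5.
Middle (φ from 0 to π): 497664/5.
Outer (θ from 0 to 2π): 995328π/5.

Therefore ∯_{∂V} F · n dS = 995328π/5.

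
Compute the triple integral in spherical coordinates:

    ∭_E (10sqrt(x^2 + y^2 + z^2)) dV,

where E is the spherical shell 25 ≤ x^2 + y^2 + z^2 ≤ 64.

In spherical coordinates, x = ρ sin(φ) cos(θ), y = ρ sin(φ) sin(θ), z = ρ cos(φ), and dV = ρ^2 sin(φ) dρ dφ dθ.

The integrand becomes 10ρ, so

    ∭_E (10sqrt(x^2 + y^2 + z^2)) dV = ∫_{0}^{2π} ∫_{0}^{π} ∫_{5}^{8} (10ρ) · ρ^2 sin(φ) dρ dφ dθ.

Inner (ρ): 17355sin(φ)/2.
Middle (φ): 17355.
Outer (θ): 34710π.

Therefore the triple integral equals 34710π.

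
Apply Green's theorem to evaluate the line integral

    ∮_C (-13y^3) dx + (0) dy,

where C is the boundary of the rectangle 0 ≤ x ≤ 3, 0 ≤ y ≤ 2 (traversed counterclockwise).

Green's theorem converts the closed line integral into a double integral over the enclosed region D:

    ∮_C P dx + Q dy = ∬_D (∂Q/∂x - ∂P/∂y) dA.

Here P = -13y^3, Q = 0, so

    ∂Q/∂x = 0,    ∂P/∂y = -39y^2,
    ∂Q/∂x - ∂P/∂y = 39y^2.

D is the region 0 ≤ x ≤ 3, 0 ≤ y ≤ 2. Evaluating the double integral:

    ∬_D (39y^2) dA = ∫_0^{3} ∫_0^{2} (39y^2) dy dx.

Inner (y from 0 to 2): 104.
Outer (x from 0 to 3): 312.

Therefore ∮_C P dx + Q dy = 312.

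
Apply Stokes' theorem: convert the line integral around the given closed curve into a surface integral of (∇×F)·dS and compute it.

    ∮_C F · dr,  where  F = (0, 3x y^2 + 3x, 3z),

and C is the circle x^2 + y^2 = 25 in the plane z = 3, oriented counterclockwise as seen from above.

Let S be the flat disk x^2 + y^2 ≤ 25 in the plane z = 3, with upward unit normal n̂ = ẑ. By Stokes' theorem,

    ∮_C F · dr = ∬_S (∇ × F) · n̂ dS = ∬_D (curl F)_z dA,

where D is the disk x^2 + y^2 ≤ 25.

Compute the curl of F = (0, 3x y^2 + 3x, 3z):
    (∇ × F)_x = ∂F_z/∂y - ∂F_y/∂z = 0,
    (∇ × F)_y = ∂F_x/∂z - ∂F_z/∂x = 0,
    (∇ × F)_z = ∂F_y/∂x - ∂F_x/∂y = 3y^2 + 3.

On z = 3, (curl F)_z = 3y^2 + 3.

Convert to polar (x = r cos θ, y = r sin θ, dA = r dr dθ); the integrand becomes 3r^2sin(θ)^2 + 3, so

    ∬_D (curl F)_z dA = ∫_0^{2π} ∫_0^{5} (3r^2sin(θ)^2 + 3) · r dr dθ.

Inner (r from 0 to 5): 1875sin(θ)^2/4 + 75/2.
Outer (θ from 0 to 2π): 2175π/4.

Therefore ∮_C F · dr = 2175π/4.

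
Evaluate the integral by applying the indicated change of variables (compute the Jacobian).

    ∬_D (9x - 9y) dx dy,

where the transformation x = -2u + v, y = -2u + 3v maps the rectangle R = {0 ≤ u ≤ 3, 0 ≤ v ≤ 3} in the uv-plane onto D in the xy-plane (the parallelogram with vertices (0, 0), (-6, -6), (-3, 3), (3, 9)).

Compute the Jacobian determinant of (x, y) with respect to (u, v):

    ∂(x,y)/∂(u,v) = | -2  1 | = (-2)(3) - (1)(-2) = -4.
                   | -2  3 |

Its absolute value is |J| = 4 (the area scaling factor).

Substituting x = -2u + v, y = -2u + 3v into the integrand,

    9x - 9y → -18v,

so the integral becomes

    ∬_R (-18v) · |J| du dv = ∫_0^3 ∫_0^3 (-72v) dv du.

Inner (v): -324.
Outer (u): -972.

Therefore ∬_D (9x - 9y) dx dy = -972.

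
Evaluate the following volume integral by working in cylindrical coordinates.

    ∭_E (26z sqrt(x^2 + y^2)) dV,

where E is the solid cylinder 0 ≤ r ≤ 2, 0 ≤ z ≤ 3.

In cylindrical coordinates, x = r cos(θ), y = r sin(θ), z = z, and dV = r dr dθ dz.

The integrand becomes 26r z, so

    ∭_E (26z sqrt(x^2 + y^2)) dV = ∫_{0}^{2π} ∫_{0}^{2} ∫_{0}^{3} (26r z) · r dz dr dθ.

Inner (z): 117r^2.
Middle (r from 0 to 2): 312.
Outer (θ): 624π.

Therefore the triple integral equals 624π.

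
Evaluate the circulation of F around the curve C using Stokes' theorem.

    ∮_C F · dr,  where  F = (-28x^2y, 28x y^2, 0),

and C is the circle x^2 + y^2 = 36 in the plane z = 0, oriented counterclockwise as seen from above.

Let S be the flat disk x^2 + y^2 ≤ 36 in the plane z = 0, with upward unit normal n̂ = ẑ. By Stokes' theorem,

    ∮_C F · dr = ∬_S (∇ × F) · n̂ dS = ∬_D (curl F)_z dA,

where D is the disk x^2 + y^2 ≤ 36.

Compute the curl of F = (-28x^2y, 28x y^2, 0):
    (∇ × F)_x = ∂F_z/∂y - ∂F_y/∂z = 0,
    (∇ × F)_y = ∂F_x/∂z - ∂F_z/∂x = 0,
    (∇ × F)_z = ∂F_y/∂x - ∂F_x/∂y = 28x^2 + 28y^2.

On z = 0, (curl F)_z = 28x^2 + 28y^2.

Convert to polar (x = r cos θ, y = r sin θ, dA = r dr dθ); the integrand becomes 28r^2, so

    ∬_D (curl F)_z dA = ∫_0^{2π} ∫_0^{6} (28r^2) · r dr dθ.

Inner (r from 0 to 6): 9072.
Outer (θ from 0 to 2π): 18144π.

Therefore ∮_C F · dr = 18144π.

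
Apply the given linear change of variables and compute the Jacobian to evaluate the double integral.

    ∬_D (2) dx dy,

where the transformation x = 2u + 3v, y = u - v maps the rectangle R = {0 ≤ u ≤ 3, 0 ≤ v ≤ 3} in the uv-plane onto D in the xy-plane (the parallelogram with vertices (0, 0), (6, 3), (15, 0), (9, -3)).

Compute the Jacobian determinant of (x, y) with respect to (u, v):

    ∂(x,y)/∂(u,v) = | 2  3 | = (2)(-1) - (3)(1) = -5.
                   | 1  -1 |

Its absolute value is |J| = 5 (the area scaling factor).

Substituting x = 2u + 3v, y = u - v into the integrand,

    2 → 2,

so the integral becomes

    ∬_R (2) · |J| du dv = ∫_0^3 ∫_0^3 (10) dv du.

Inner (v): 30.
Outer (u): 90.

Therefore ∬_D (2) dx dy = 90.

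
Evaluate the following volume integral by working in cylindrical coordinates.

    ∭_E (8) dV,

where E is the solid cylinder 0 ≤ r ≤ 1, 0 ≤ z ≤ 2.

In cylindrical coordinates, x = r cos(θ), y = r sin(θ), z = z, and dV = r dr dθ dz.

The integrand becomes 8, so

    ∭_E (8) dV = ∫_{0}^{2π} ∫_{0}^{1} ∫_{0}^{2} (8) · r dz dr dθ.

Inner (z): 16r.
Middle (r from 0 to 1): 8.
Outer (θ): 16π.

Therefore the triple integral equals 16π.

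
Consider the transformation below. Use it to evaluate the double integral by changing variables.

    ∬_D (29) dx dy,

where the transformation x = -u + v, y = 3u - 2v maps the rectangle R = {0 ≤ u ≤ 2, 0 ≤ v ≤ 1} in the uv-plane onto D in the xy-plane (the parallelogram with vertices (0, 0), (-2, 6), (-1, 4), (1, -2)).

Compute the Jacobian determinant of (x, y) with respect to (u, v):

    ∂(x,y)/∂(u,v) = | -1  1 | = (-1)(-2) - (1)(3) = -1.
                   | 3  -2 |

Its absolute value is |J| = 1 (the area scaling factor).

Substituting x = -u + v, y = 3u - 2v into the integrand,

    29 → 29,

so the integral becomes

    ∬_R (29) · |J| du dv = ∫_0^2 ∫_0^1 (29) dv du.

Inner (v): 29.
Outer (u): 58.

Therefore ∬_D (29) dx dy = 58.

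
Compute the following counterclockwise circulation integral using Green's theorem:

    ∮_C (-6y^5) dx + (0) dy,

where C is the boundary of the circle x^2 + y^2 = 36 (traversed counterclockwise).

Green's theorem converts the closed line integral into a double integral over the enclosed region D:

    ∮_C P dx + Q dy = ∬_D (∂Q/∂x - ∂P/∂y) dA.

Here P = -6y^5, Q = 0, so

    ∂Q/∂x = 0,    ∂P/∂y = -30y^4,
    ∂Q/∂x - ∂P/∂y = 30y^4.

D is the region x^2 + y^2 ≤ 36. Evaluating the double integral:

In polar coordinates (x = r cos θ, y = r sin θ, dA = r dr dθ) the integrand becomes 30r^4sin(θ)^4, so

    ∬_D (30y^4) dA = ∫_0^{2π} ∫_0^{6} (30r^4sin(θ)^4) · r dr dθ.

Inner (r from 0 to 6): 233280sin(θ)^4.
Outer (θ from 0 to 2π): 174960π.

Therefore ∮_C P dx + Q dy = 174960π.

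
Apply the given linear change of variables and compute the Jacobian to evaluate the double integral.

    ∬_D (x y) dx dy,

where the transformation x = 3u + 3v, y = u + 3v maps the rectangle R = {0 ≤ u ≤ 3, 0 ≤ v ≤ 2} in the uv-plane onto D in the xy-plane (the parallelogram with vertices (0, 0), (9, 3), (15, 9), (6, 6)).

Compute the Jacobian determinant of (x, y) with respect to (u, v):

    ∂(x,y)/∂(u,v) = | 3  3 | = (3)(3) - (3)(1) = 6.
                   | 1  3 |

Its absolute value is |J| = 6 (the area scaling factor).

Substituting x = 3u + 3v, y = u + 3v into the integrand,

    x y → 3u^2 + 12u v + 9v^2,

so the integral becomes

    ∬_R (3u^2 + 12u v + 9v^2) · |J| du dv = ∫_0^3 ∫_0^2 (18u^2 + 72u v + 54v^2) dv du.

Inner (v): 36u^2 + 144u + 144.
Outer (u): 1404.

Therefore ∬_D (x y) dx dy = 1404.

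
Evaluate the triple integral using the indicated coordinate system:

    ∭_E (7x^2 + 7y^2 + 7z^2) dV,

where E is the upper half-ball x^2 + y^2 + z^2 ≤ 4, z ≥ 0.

In spherical coordinates, x = ρ sin(φ) cos(θ), y = ρ sin(φ) sin(θ), z = ρ cos(φ), and dV = ρ^2 sin(φ) dρ dφ dθ.

The integrand becomes 7ρ^2, so

    ∭_E (7x^2 + 7y^2 + 7z^2) dV = ∫_{0}^{2π} ∫_{0}^{π/2} ∫_{0}^{2} (7ρ^2) · ρ^2 sin(φ) dρ dφ dθ.

Inner (ρ): 224sin(φ)/5.
Middle (φ): 224/5.
Outer (θ): 448π/5.

Therefore the triple integral equals 448π/5.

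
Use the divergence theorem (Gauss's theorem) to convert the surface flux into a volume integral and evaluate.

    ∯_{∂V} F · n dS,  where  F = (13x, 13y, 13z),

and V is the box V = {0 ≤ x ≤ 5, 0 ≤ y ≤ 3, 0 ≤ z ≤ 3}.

By the divergence theorem,

    ∯_{∂V} F · n dS = ∭_V (∇ · F) dV.

Compute the divergence:
    ∇ · F = ∂F_x/∂x + ∂F_y/∂y + ∂F_z/∂z = 13 + 13 + 13 = 39.

V is a rectangular box, so dV = dx dy dz with 0 ≤ x ≤ 5, 0 ≤ y ≤ 3, 0 ≤ z ≤ 3.

Integrate (39) over V as an iterated integral:

    ∭_V (∇·F) dV = ∫_0^{5} ∫_0^{3} ∫_0^{3} (39) dz dy dx.

Inner (z from 0 to 3): 117.
Middle (y from 0 to 3): 351.
Outer (x from 0 to 5): 1755.

Therefore ∯_{∂V} F · n dS = 1755.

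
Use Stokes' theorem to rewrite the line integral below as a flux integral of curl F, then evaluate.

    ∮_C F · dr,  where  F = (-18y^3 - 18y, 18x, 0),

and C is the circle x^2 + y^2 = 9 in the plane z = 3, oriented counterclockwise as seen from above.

Let S be the flat disk x^2 + y^2 ≤ 9 in the plane z = 3, with upward unit normal n̂ = ẑ. By Stokes' theorem,

    ∮_C F · dr = ∬_S (∇ × F) · n̂ dS = ∬_D (curl F)_z dA,

where D is the disk x^2 + y^2 ≤ 9.

Compute the curl of F = (-18y^3 - 18y, 18x, 0):
    (∇ × F)_x = ∂F_z/∂y - ∂F_y/∂z = 0,
    (∇ × F)_y = ∂F_x/∂z - ∂F_z/∂x = 0,
    (∇ × F)_z = ∂F_y/∂x - ∂F_x/∂y = 54y^2 + 36.

On z = 3, (curl F)_z = 54y^2 + 36.

Convert to polar (x = r cos θ, y = r sin θ, dA = r dr dθ); the integrand becomes 54r^2sin(θ)^2 + 36, so

    ∬_D (curl F)_z dA = ∫_0^{2π} ∫_0^{3} (54r^2sin(θ)^2 + 36) · r dr dθ.

Inner (r from 0 to 3): 2187sin(θ)^2/2 + 162.
Outer (θ from 0 to 2π): 2835π/2.

Therefore ∮_C F · dr = 2835π/2.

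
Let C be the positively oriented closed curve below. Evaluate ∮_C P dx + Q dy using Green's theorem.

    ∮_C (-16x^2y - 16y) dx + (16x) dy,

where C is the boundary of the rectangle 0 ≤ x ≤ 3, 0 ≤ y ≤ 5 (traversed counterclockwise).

Green's theorem converts the closed line integral into a double integral over the enclosed region D:

    ∮_C P dx + Q dy = ∬_D (∂Q/∂x - ∂P/∂y) dA.

Here P = -16x^2y - 16y, Q = 16x, so

    ∂Q/∂x = 16,    ∂P/∂y = -16x^2 - 16,
    ∂Q/∂x - ∂P/∂y = 16x^2 + 32.

D is the region 0 ≤ x ≤ 3, 0 ≤ y ≤ 5. Evaluating the double integral:

    ∬_D (16x^2 + 32) dA = ∫_0^{3} ∫_0^{5} (16x^2 + 32) dy dx.

Inner (y from 0 to 5): 80x^2 + 160.
Outer (x from 0 to 3): 1200.

Therefore ∮_C P dx + Q dy = 1200.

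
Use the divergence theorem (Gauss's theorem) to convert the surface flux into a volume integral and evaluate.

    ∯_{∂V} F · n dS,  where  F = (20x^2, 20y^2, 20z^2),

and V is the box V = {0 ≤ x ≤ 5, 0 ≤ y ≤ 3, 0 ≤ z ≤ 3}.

By the divergence theorem,

    ∯_{∂V} F · n dS = ∭_V (∇ · F) dV.

Compute the divergence:
    ∇ · F = ∂F_x/∂x + ∂F_y/∂y + ∂F_z/∂z = 40x + 40y + 40z.

V is a rectangular box, so dV = dx dy dz with 0 ≤ x ≤ 5, 0 ≤ y ≤ 3, 0 ≤ z ≤ 3.

Integrate (40x + 40y + 40z) over V as an iterated integral:

    ∭_V (∇·F) dV = ∫_0^{5} ∫_0^{3} ∫_0^{3} (40x + 40y + 40z) dz dy dx.

Inner (z from 0 to 3): 120x + 120y + 180.
Middle (y from 0 to 3): 360x + 1080.
Outer (x from 0 to 5): 9900.

Therefore ∯_{∂V} F · n dS = 9900.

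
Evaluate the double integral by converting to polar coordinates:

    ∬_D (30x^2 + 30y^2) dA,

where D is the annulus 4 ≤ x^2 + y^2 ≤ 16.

The region D is 2 ≤ r ≤ 4, 0 ≤ θ ≤ 2π in polar coordinates, where x = r cos(θ), y = r sin(θ), and dA = r dr dθ.

Under the substitution, the integrand becomes 30r^2, so

    ∬_D (30x^2 + 30y^2) dA = ∫_{0}^{2π} ∫_{2}^{4} (30r^2) · r dr dθ.

Inner integral (in r): ∫_{2}^{4} (30r^2) · r dr = 1800.

Outer integral (in θ): ∫_{0}^{2π} (1800) dθ = 3600π.

Therefore ∬_D (30x^2 + 30y^2) dA = 3600π.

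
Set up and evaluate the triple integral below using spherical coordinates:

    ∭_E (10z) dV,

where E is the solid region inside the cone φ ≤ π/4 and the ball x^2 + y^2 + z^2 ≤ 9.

In spherical coordinates, x = ρ sin(φ) cos(θ), y = ρ sin(φ) sin(θ), z = ρ cos(φ), and dV = ρ^2 sin(φ) dρ dφ dθ.

The integrand becomes 10ρ cos(φ), so

    ∭_E (10z) dV = ∫_{0}^{2π} ∫_{0}^{π/4} ∫_{0}^{3} (10ρ cos(φ)) · ρ^2 sin(φ) dρ dφ dθ.

Inner (ρ): 405sin(2φ)/4.
Middle (φ): 405/8.
Outer (θ): 405π/4.

Therefore the triple integral equals 405π/4.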